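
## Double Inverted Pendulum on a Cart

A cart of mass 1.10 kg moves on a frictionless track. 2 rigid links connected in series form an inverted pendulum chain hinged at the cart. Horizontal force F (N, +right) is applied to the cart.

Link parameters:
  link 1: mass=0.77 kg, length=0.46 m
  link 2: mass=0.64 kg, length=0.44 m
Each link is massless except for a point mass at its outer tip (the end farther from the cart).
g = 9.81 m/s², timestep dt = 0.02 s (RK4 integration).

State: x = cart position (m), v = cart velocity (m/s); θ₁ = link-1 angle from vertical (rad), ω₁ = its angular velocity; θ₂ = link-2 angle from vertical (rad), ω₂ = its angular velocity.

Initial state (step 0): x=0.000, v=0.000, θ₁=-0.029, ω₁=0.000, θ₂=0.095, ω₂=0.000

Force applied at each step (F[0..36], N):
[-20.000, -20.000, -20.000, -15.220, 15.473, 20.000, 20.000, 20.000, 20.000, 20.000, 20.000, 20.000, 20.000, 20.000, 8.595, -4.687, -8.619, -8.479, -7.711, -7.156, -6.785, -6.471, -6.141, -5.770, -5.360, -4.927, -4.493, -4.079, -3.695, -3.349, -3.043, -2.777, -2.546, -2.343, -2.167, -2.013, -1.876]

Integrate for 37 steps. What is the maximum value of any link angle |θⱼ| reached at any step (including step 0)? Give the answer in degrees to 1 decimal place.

Answer: 13.9°

Derivation:
apply F[0]=-20.000 → step 1: x=-0.004, v=-0.357, θ₁=-0.022, ω₁=0.720, θ₂=0.096, ω₂=0.102
apply F[1]=-20.000 → step 2: x=-0.014, v=-0.717, θ₁=-0.000, ω₁=1.462, θ₂=0.099, ω₂=0.187
apply F[2]=-20.000 → step 3: x=-0.032, v=-1.084, θ₁=0.037, ω₁=2.243, θ₂=0.103, ω₂=0.243
apply F[3]=-15.220 → step 4: x=-0.057, v=-1.370, θ₁=0.088, ω₁=2.879, θ₂=0.108, ω₂=0.265
apply F[4]=+15.473 → step 5: x=-0.082, v=-1.113, θ₁=0.140, ω₁=2.374, θ₂=0.114, ω₂=0.262
apply F[5]=+20.000 → step 6: x=-0.101, v=-0.792, θ₁=0.182, ω₁=1.771, θ₂=0.119, ω₂=0.222
apply F[6]=+20.000 → step 7: x=-0.113, v=-0.486, θ₁=0.212, ω₁=1.235, θ₂=0.122, ω₂=0.148
apply F[7]=+20.000 → step 8: x=-0.120, v=-0.192, θ₁=0.232, ω₁=0.749, θ₂=0.124, ω₂=0.048
apply F[8]=+20.000 → step 9: x=-0.121, v=0.096, θ₁=0.242, ω₁=0.293, θ₂=0.124, ω₂=-0.071
apply F[9]=+20.000 → step 10: x=-0.116, v=0.380, θ₁=0.243, ω₁=-0.150, θ₂=0.122, ω₂=-0.199
apply F[10]=+20.000 → step 11: x=-0.106, v=0.667, θ₁=0.236, ω₁=-0.597, θ₂=0.116, ω₂=-0.327
apply F[11]=+20.000 → step 12: x=-0.090, v=0.958, θ₁=0.219, ω₁=-1.068, θ₂=0.109, ω₂=-0.446
apply F[12]=+20.000 → step 13: x=-0.067, v=1.260, θ₁=0.193, ω₁=-1.579, θ₂=0.099, ω₂=-0.546
apply F[13]=+20.000 → step 14: x=-0.039, v=1.576, θ₁=0.156, ω₁=-2.149, θ₂=0.087, ω₂=-0.620
apply F[14]=+8.595 → step 15: x=-0.006, v=1.704, θ₁=0.111, ω₁=-2.353, θ₂=0.074, ω₂=-0.656
apply F[15]=-4.687 → step 16: x=0.027, v=1.603, θ₁=0.066, ω₁=-2.092, θ₂=0.061, ω₂=-0.668
apply F[16]=-8.619 → step 17: x=0.057, v=1.438, θ₁=0.028, ω₁=-1.714, θ₂=0.047, ω₂=-0.663
apply F[17]=-8.479 → step 18: x=0.084, v=1.281, θ₁=-0.002, ω₁=-1.376, θ₂=0.034, ω₂=-0.643
apply F[18]=-7.711 → step 19: x=0.109, v=1.144, θ₁=-0.027, ω₁=-1.100, θ₂=0.022, ω₂=-0.610
apply F[19]=-7.156 → step 20: x=0.130, v=1.023, θ₁=-0.047, ω₁=-0.871, θ₂=0.010, ω₂=-0.568
apply F[20]=-6.785 → step 21: x=0.150, v=0.913, θ₁=-0.062, ω₁=-0.677, θ₂=-0.001, ω₂=-0.520
apply F[21]=-6.471 → step 22: x=0.167, v=0.813, θ₁=-0.074, ω₁=-0.511, θ₂=-0.011, ω₂=-0.469
apply F[22]=-6.141 → step 23: x=0.182, v=0.722, θ₁=-0.083, ω₁=-0.368, θ₂=-0.020, ω₂=-0.416
apply F[23]=-5.770 → step 24: x=0.196, v=0.639, θ₁=-0.089, ω₁=-0.248, θ₂=-0.027, ω₂=-0.364
apply F[24]=-5.360 → step 25: x=0.208, v=0.565, θ₁=-0.093, ω₁=-0.148, θ₂=-0.034, ω₂=-0.314
apply F[25]=-4.927 → step 26: x=0.218, v=0.499, θ₁=-0.095, ω₁=-0.067, θ₂=-0.040, ω₂=-0.266
apply F[26]=-4.493 → step 27: x=0.228, v=0.442, θ₁=-0.096, ω₁=-0.003, θ₂=-0.045, ω₂=-0.222
apply F[27]=-4.079 → step 28: x=0.236, v=0.392, θ₁=-0.095, ω₁=0.046, θ₂=-0.049, ω₂=-0.182
apply F[28]=-3.695 → step 29: x=0.244, v=0.349, θ₁=-0.094, ω₁=0.083, θ₂=-0.052, ω₂=-0.145
apply F[29]=-3.349 → step 30: x=0.250, v=0.312, θ₁=-0.092, ω₁=0.109, θ₂=-0.055, ω₂=-0.112
apply F[30]=-3.043 → step 31: x=0.256, v=0.280, θ₁=-0.090, ω₁=0.128, θ₂=-0.057, ω₂=-0.083
apply F[31]=-2.777 → step 32: x=0.261, v=0.252, θ₁=-0.087, ω₁=0.140, θ₂=-0.058, ω₂=-0.058
apply F[32]=-2.546 → step 33: x=0.266, v=0.227, θ₁=-0.084, ω₁=0.147, θ₂=-0.059, ω₂=-0.035
apply F[33]=-2.343 → step 34: x=0.271, v=0.205, θ₁=-0.081, ω₁=0.151, θ₂=-0.059, ω₂=-0.016
apply F[34]=-2.167 → step 35: x=0.274, v=0.186, θ₁=-0.078, ω₁=0.151, θ₂=-0.060, ω₂=0.001
apply F[35]=-2.013 → step 36: x=0.278, v=0.169, θ₁=-0.075, ω₁=0.150, θ₂=-0.059, ω₂=0.015
apply F[36]=-1.876 → step 37: x=0.281, v=0.153, θ₁=-0.072, ω₁=0.147, θ₂=-0.059, ω₂=0.027
Max |angle| over trajectory = 0.243 rad = 13.9°.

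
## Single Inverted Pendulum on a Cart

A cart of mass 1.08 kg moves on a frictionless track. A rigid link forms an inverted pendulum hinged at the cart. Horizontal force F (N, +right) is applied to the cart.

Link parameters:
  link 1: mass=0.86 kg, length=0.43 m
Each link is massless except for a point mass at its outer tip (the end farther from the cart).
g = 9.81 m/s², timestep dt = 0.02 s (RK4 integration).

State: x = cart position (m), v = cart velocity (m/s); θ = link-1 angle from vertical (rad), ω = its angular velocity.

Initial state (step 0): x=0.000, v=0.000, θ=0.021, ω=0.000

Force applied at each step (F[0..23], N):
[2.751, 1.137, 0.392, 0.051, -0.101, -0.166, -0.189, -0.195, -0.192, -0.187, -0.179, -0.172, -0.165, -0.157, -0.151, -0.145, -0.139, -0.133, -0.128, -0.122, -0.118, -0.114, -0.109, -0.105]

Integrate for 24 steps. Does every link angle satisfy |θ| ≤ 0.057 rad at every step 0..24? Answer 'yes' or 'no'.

apply F[0]=+2.751 → step 1: x=0.000, v=0.048, θ=0.020, ω=-0.101
apply F[1]=+1.137 → step 2: x=0.002, v=0.066, θ=0.018, ω=-0.135
apply F[2]=+0.392 → step 3: x=0.003, v=0.071, θ=0.015, ω=-0.139
apply F[3]=+0.051 → step 4: x=0.004, v=0.069, θ=0.012, ω=-0.130
apply F[4]=-0.101 → step 5: x=0.006, v=0.066, θ=0.010, ω=-0.116
apply F[5]=-0.166 → step 6: x=0.007, v=0.061, θ=0.008, ω=-0.102
apply F[6]=-0.189 → step 7: x=0.008, v=0.057, θ=0.006, ω=-0.089
apply F[7]=-0.195 → step 8: x=0.009, v=0.052, θ=0.004, ω=-0.076
apply F[8]=-0.192 → step 9: x=0.010, v=0.048, θ=0.003, ω=-0.065
apply F[9]=-0.187 → step 10: x=0.011, v=0.045, θ=0.001, ω=-0.055
apply F[10]=-0.179 → step 11: x=0.012, v=0.041, θ=0.000, ω=-0.047
apply F[11]=-0.172 → step 12: x=0.013, v=0.038, θ=-0.000, ω=-0.040
apply F[12]=-0.165 → step 13: x=0.014, v=0.035, θ=-0.001, ω=-0.033
apply F[13]=-0.157 → step 14: x=0.014, v=0.032, θ=-0.002, ω=-0.028
apply F[14]=-0.151 → step 15: x=0.015, v=0.030, θ=-0.002, ω=-0.023
apply F[15]=-0.145 → step 16: x=0.015, v=0.028, θ=-0.003, ω=-0.019
apply F[16]=-0.139 → step 17: x=0.016, v=0.026, θ=-0.003, ω=-0.015
apply F[17]=-0.133 → step 18: x=0.016, v=0.024, θ=-0.003, ω=-0.012
apply F[18]=-0.128 → step 19: x=0.017, v=0.022, θ=-0.004, ω=-0.009
apply F[19]=-0.122 → step 20: x=0.017, v=0.020, θ=-0.004, ω=-0.007
apply F[20]=-0.118 → step 21: x=0.018, v=0.018, θ=-0.004, ω=-0.005
apply F[21]=-0.114 → step 22: x=0.018, v=0.017, θ=-0.004, ω=-0.003
apply F[22]=-0.109 → step 23: x=0.018, v=0.016, θ=-0.004, ω=-0.002
apply F[23]=-0.105 → step 24: x=0.019, v=0.014, θ=-0.004, ω=-0.001
Max |angle| over trajectory = 0.021 rad; bound = 0.057 → within bound.

Answer: yes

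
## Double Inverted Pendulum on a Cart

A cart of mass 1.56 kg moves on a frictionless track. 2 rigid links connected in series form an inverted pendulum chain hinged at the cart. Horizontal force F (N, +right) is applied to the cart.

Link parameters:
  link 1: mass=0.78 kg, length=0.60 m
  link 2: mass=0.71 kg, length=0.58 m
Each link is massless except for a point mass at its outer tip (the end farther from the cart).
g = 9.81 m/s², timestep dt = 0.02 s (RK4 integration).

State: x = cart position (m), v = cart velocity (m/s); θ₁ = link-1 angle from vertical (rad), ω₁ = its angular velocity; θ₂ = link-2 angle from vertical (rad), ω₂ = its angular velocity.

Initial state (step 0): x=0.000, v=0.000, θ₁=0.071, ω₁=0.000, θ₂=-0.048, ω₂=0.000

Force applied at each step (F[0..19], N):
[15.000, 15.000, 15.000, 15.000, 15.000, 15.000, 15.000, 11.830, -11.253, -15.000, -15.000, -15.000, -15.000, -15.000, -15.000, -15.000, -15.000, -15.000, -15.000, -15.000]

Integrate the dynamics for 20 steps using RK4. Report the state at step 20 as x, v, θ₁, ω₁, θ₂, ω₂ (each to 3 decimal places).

Answer: x=0.263, v=-0.167, θ₁=-0.453, ω₁=-1.337, θ₂=-0.074, ω₂=0.966

Derivation:
apply F[0]=+15.000 → step 1: x=0.002, v=0.179, θ₁=0.069, ω₁=-0.237, θ₂=-0.049, ω₂=-0.080
apply F[1]=+15.000 → step 2: x=0.007, v=0.358, θ₁=0.061, ω₁=-0.479, θ₂=-0.051, ω₂=-0.157
apply F[2]=+15.000 → step 3: x=0.016, v=0.540, θ₁=0.049, ω₁=-0.731, θ₂=-0.055, ω₂=-0.228
apply F[3]=+15.000 → step 4: x=0.029, v=0.725, θ₁=0.032, ω₁=-0.996, θ₂=-0.060, ω₂=-0.291
apply F[4]=+15.000 → step 5: x=0.045, v=0.913, θ₁=0.009, ω₁=-1.280, θ₂=-0.067, ω₂=-0.342
apply F[5]=+15.000 → step 6: x=0.065, v=1.106, θ₁=-0.019, ω₁=-1.587, θ₂=-0.074, ω₂=-0.379
apply F[6]=+15.000 → step 7: x=0.089, v=1.304, θ₁=-0.054, ω₁=-1.918, θ₂=-0.082, ω₂=-0.399
apply F[7]=+11.830 → step 8: x=0.117, v=1.464, θ₁=-0.095, ω₁=-2.207, θ₂=-0.090, ω₂=-0.404
apply F[8]=-11.253 → step 9: x=0.145, v=1.337, θ₁=-0.138, ω₁=-2.041, θ₂=-0.098, ω₂=-0.393
apply F[9]=-15.000 → step 10: x=0.170, v=1.171, θ₁=-0.177, ω₁=-1.833, θ₂=-0.105, ω₂=-0.360
apply F[10]=-15.000 → step 11: x=0.192, v=1.013, θ₁=-0.211, ω₁=-1.661, θ₂=-0.112, ω₂=-0.308
apply F[11]=-15.000 → step 12: x=0.211, v=0.862, θ₁=-0.243, ω₁=-1.522, θ₂=-0.117, ω₂=-0.237
apply F[12]=-15.000 → step 13: x=0.227, v=0.718, θ₁=-0.272, ω₁=-1.414, θ₂=-0.121, ω₂=-0.148
apply F[13]=-15.000 → step 14: x=0.239, v=0.579, θ₁=-0.300, ω₁=-1.334, θ₂=-0.123, ω₂=-0.040
apply F[14]=-15.000 → step 15: x=0.250, v=0.446, θ₁=-0.326, ω₁=-1.280, θ₂=-0.123, ω₂=0.084
apply F[15]=-15.000 → step 16: x=0.257, v=0.317, θ₁=-0.351, ω₁=-1.250, θ₂=-0.120, ω₂=0.226
apply F[16]=-15.000 → step 17: x=0.262, v=0.192, θ₁=-0.376, ω₁=-1.242, θ₂=-0.114, ω₂=0.386
apply F[17]=-15.000 → step 18: x=0.265, v=0.070, θ₁=-0.401, ω₁=-1.255, θ₂=-0.104, ω₂=0.562
apply F[18]=-15.000 → step 19: x=0.265, v=-0.049, θ₁=-0.426, ω₁=-1.288, θ₂=-0.091, ω₂=0.756
apply F[19]=-15.000 → step 20: x=0.263, v=-0.167, θ₁=-0.453, ω₁=-1.337, θ₂=-0.074, ω₂=0.966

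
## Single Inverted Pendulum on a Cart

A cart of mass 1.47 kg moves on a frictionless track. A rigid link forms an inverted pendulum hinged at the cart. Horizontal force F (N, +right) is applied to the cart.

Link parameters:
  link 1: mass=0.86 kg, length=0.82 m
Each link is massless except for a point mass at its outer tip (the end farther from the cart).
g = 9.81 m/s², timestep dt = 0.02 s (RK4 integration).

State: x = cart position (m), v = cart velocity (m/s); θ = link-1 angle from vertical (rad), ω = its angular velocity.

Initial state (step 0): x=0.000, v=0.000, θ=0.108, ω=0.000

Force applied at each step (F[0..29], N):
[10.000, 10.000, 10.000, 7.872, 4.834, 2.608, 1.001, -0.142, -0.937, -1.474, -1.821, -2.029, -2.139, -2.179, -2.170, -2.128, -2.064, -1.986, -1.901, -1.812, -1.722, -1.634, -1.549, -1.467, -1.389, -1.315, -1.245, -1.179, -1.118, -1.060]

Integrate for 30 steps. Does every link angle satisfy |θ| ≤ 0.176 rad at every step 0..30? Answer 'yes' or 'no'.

apply F[0]=+10.000 → step 1: x=0.001, v=0.123, θ=0.107, ω=-0.123
apply F[1]=+10.000 → step 2: x=0.005, v=0.246, θ=0.103, ω=-0.248
apply F[2]=+10.000 → step 3: x=0.011, v=0.370, θ=0.097, ω=-0.374
apply F[3]=+7.872 → step 4: x=0.019, v=0.466, θ=0.088, ω=-0.469
apply F[4]=+4.834 → step 5: x=0.029, v=0.523, θ=0.079, ω=-0.517
apply F[5]=+2.608 → step 6: x=0.040, v=0.550, θ=0.068, ω=-0.533
apply F[6]=+1.001 → step 7: x=0.051, v=0.556, θ=0.057, ω=-0.526
apply F[7]=-0.142 → step 8: x=0.062, v=0.549, θ=0.047, ω=-0.504
apply F[8]=-0.937 → step 9: x=0.073, v=0.531, θ=0.037, ω=-0.473
apply F[9]=-1.474 → step 10: x=0.083, v=0.507, θ=0.028, ω=-0.436
apply F[10]=-1.821 → step 11: x=0.093, v=0.480, θ=0.020, ω=-0.396
apply F[11]=-2.029 → step 12: x=0.103, v=0.451, θ=0.013, ω=-0.357
apply F[12]=-2.139 → step 13: x=0.111, v=0.420, θ=0.006, ω=-0.318
apply F[13]=-2.179 → step 14: x=0.119, v=0.390, θ=-0.000, ω=-0.281
apply F[14]=-2.170 → step 15: x=0.127, v=0.361, θ=-0.005, ω=-0.246
apply F[15]=-2.128 → step 16: x=0.134, v=0.333, θ=-0.010, ω=-0.213
apply F[16]=-2.064 → step 17: x=0.140, v=0.307, θ=-0.014, ω=-0.184
apply F[17]=-1.986 → step 18: x=0.146, v=0.281, θ=-0.017, ω=-0.157
apply F[18]=-1.901 → step 19: x=0.151, v=0.258, θ=-0.020, ω=-0.132
apply F[19]=-1.812 → step 20: x=0.156, v=0.235, θ=-0.023, ω=-0.110
apply F[20]=-1.722 → step 21: x=0.161, v=0.215, θ=-0.025, ω=-0.091
apply F[21]=-1.634 → step 22: x=0.165, v=0.195, θ=-0.026, ω=-0.074
apply F[22]=-1.549 → step 23: x=0.169, v=0.177, θ=-0.028, ω=-0.058
apply F[23]=-1.467 → step 24: x=0.172, v=0.161, θ=-0.029, ω=-0.045
apply F[24]=-1.389 → step 25: x=0.175, v=0.145, θ=-0.030, ω=-0.033
apply F[25]=-1.315 → step 26: x=0.178, v=0.131, θ=-0.030, ω=-0.022
apply F[26]=-1.245 → step 27: x=0.180, v=0.117, θ=-0.030, ω=-0.013
apply F[27]=-1.179 → step 28: x=0.183, v=0.105, θ=-0.031, ω=-0.005
apply F[28]=-1.118 → step 29: x=0.185, v=0.093, θ=-0.031, ω=0.002
apply F[29]=-1.060 → step 30: x=0.186, v=0.082, θ=-0.031, ω=0.008
Max |angle| over trajectory = 0.108 rad; bound = 0.176 → within bound.

Answer: yes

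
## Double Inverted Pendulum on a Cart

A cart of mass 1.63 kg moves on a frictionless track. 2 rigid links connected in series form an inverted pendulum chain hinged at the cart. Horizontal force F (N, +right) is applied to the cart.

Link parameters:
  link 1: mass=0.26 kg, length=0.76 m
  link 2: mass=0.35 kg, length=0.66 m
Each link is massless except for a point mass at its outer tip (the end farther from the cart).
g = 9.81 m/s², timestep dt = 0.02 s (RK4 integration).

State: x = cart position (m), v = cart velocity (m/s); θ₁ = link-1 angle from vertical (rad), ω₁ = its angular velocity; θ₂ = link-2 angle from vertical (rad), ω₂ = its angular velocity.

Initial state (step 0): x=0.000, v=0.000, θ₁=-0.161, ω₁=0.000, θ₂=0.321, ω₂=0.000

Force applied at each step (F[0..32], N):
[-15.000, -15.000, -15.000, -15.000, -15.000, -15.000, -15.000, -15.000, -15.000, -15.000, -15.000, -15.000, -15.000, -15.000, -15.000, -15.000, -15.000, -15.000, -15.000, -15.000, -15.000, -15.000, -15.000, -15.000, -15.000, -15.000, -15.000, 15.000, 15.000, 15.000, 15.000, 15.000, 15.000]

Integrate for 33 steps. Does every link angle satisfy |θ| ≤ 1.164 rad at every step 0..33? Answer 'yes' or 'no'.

Answer: no

Derivation:
apply F[0]=-15.000 → step 1: x=-0.002, v=-0.174, θ₁=-0.160, ω₁=0.060, θ₂=0.324, ω₂=0.283
apply F[1]=-15.000 → step 2: x=-0.007, v=-0.348, θ₁=-0.159, ω₁=0.121, θ₂=0.332, ω₂=0.566
apply F[2]=-15.000 → step 3: x=-0.016, v=-0.522, θ₁=-0.156, ω₁=0.186, θ₂=0.346, ω₂=0.848
apply F[3]=-15.000 → step 4: x=-0.028, v=-0.697, θ₁=-0.151, ω₁=0.257, θ₂=0.366, ω₂=1.128
apply F[4]=-15.000 → step 5: x=-0.044, v=-0.872, θ₁=-0.145, ω₁=0.335, θ₂=0.392, ω₂=1.405
apply F[5]=-15.000 → step 6: x=-0.063, v=-1.049, θ₁=-0.138, ω₁=0.425, θ₂=0.422, ω₂=1.678
apply F[6]=-15.000 → step 7: x=-0.085, v=-1.226, θ₁=-0.128, ω₁=0.527, θ₂=0.459, ω₂=1.946
apply F[7]=-15.000 → step 8: x=-0.112, v=-1.404, θ₁=-0.116, ω₁=0.646, θ₂=0.500, ω₂=2.205
apply F[8]=-15.000 → step 9: x=-0.142, v=-1.583, θ₁=-0.102, ω₁=0.785, θ₂=0.547, ω₂=2.453
apply F[9]=-15.000 → step 10: x=-0.175, v=-1.763, θ₁=-0.085, ω₁=0.946, θ₂=0.598, ω₂=2.687
apply F[10]=-15.000 → step 11: x=-0.212, v=-1.945, θ₁=-0.064, ω₁=1.132, θ₂=0.654, ω₂=2.904
apply F[11]=-15.000 → step 12: x=-0.253, v=-2.127, θ₁=-0.039, ω₁=1.347, θ₂=0.714, ω₂=3.099
apply F[12]=-15.000 → step 13: x=-0.297, v=-2.311, θ₁=-0.010, ω₁=1.592, θ₂=0.778, ω₂=3.268
apply F[13]=-15.000 → step 14: x=-0.345, v=-2.495, θ₁=0.024, ω₁=1.869, θ₂=0.845, ω₂=3.405
apply F[14]=-15.000 → step 15: x=-0.397, v=-2.679, θ₁=0.065, ω₁=2.178, θ₂=0.914, ω₂=3.503
apply F[15]=-15.000 → step 16: x=-0.452, v=-2.864, θ₁=0.112, ω₁=2.520, θ₂=0.985, ω₂=3.555
apply F[16]=-15.000 → step 17: x=-0.512, v=-3.048, θ₁=0.166, ω₁=2.895, θ₂=1.056, ω₂=3.550
apply F[17]=-15.000 → step 18: x=-0.574, v=-3.230, θ₁=0.228, ω₁=3.299, θ₂=1.126, ω₂=3.477
apply F[18]=-15.000 → step 19: x=-0.641, v=-3.409, θ₁=0.298, ω₁=3.730, θ₂=1.194, ω₂=3.326
apply F[19]=-15.000 → step 20: x=-0.711, v=-3.582, θ₁=0.377, ω₁=4.187, θ₂=1.258, ω₂=3.083
apply F[20]=-15.000 → step 21: x=-0.784, v=-3.746, θ₁=0.466, ω₁=4.666, θ₂=1.317, ω₂=2.737
apply F[21]=-15.000 → step 22: x=-0.860, v=-3.898, θ₁=0.564, ω₁=5.168, θ₂=1.367, ω₂=2.277
apply F[22]=-15.000 → step 23: x=-0.940, v=-4.031, θ₁=0.673, ω₁=5.696, θ₂=1.407, ω₂=1.698
apply F[23]=-15.000 → step 24: x=-1.022, v=-4.137, θ₁=0.792, ω₁=6.254, θ₂=1.434, ω₂=0.998
apply F[24]=-15.000 → step 25: x=-1.105, v=-4.205, θ₁=0.923, ω₁=6.842, θ₂=1.446, ω₂=0.198
apply F[25]=-15.000 → step 26: x=-1.189, v=-4.219, θ₁=1.066, ω₁=7.444, θ₂=1.442, ω₂=-0.639
apply F[26]=-15.000 → step 27: x=-1.273, v=-4.163, θ₁=1.220, ω₁=7.990, θ₂=1.422, ω₂=-1.348
apply F[27]=+15.000 → step 28: x=-1.353, v=-3.772, θ₁=1.382, ω₁=8.209, θ₂=1.392, ω₂=-1.560
apply F[28]=+15.000 → step 29: x=-1.424, v=-3.358, θ₁=1.548, ω₁=8.310, θ₂=1.362, ω₂=-1.367
apply F[29]=+15.000 → step 30: x=-1.487, v=-2.950, θ₁=1.714, ω₁=8.315, θ₂=1.340, ω₂=-0.776
apply F[30]=+15.000 → step 31: x=-1.542, v=-2.561, θ₁=1.880, ω₁=8.285, θ₂=1.333, ω₂=0.113
apply F[31]=+15.000 → step 32: x=-1.590, v=-2.193, θ₁=2.046, ω₁=8.259, θ₂=1.346, ω₂=1.219
apply F[32]=+15.000 → step 33: x=-1.630, v=-1.843, θ₁=2.211, ω₁=8.235, θ₂=1.383, ω₂=2.505
Max |angle| over trajectory = 2.211 rad; bound = 1.164 → exceeded.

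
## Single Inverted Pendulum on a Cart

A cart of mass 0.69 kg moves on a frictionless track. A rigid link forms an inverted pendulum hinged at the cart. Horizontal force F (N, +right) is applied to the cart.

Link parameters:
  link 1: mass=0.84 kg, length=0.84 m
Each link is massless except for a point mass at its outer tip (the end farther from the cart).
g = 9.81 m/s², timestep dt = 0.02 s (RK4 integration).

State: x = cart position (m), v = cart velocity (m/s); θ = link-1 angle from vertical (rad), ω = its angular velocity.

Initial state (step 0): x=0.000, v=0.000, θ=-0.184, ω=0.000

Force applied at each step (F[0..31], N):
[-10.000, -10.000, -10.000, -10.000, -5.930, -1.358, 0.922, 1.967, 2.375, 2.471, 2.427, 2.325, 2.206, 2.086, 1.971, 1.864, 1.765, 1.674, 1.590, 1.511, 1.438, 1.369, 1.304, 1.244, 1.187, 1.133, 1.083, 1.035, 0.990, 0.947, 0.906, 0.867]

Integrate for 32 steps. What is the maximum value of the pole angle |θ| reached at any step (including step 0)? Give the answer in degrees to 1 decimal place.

Answer: 10.5°

Derivation:
apply F[0]=-10.000 → step 1: x=-0.002, v=-0.238, θ=-0.182, ω=0.235
apply F[1]=-10.000 → step 2: x=-0.010, v=-0.477, θ=-0.175, ω=0.474
apply F[2]=-10.000 → step 3: x=-0.021, v=-0.720, θ=-0.163, ω=0.721
apply F[3]=-10.000 → step 4: x=-0.038, v=-0.969, θ=-0.146, ω=0.977
apply F[4]=-5.930 → step 5: x=-0.059, v=-1.108, θ=-0.125, ω=1.110
apply F[5]=-1.358 → step 6: x=-0.081, v=-1.124, θ=-0.103, ω=1.102
apply F[6]=+0.922 → step 7: x=-0.103, v=-1.078, θ=-0.081, ω=1.026
apply F[7]=+1.967 → step 8: x=-0.124, v=-1.005, θ=-0.062, ω=0.923
apply F[8]=+2.375 → step 9: x=-0.144, v=-0.925, θ=-0.045, ω=0.815
apply F[9]=+2.471 → step 10: x=-0.161, v=-0.845, θ=-0.029, ω=0.712
apply F[10]=+2.427 → step 11: x=-0.177, v=-0.770, θ=-0.016, ω=0.617
apply F[11]=+2.325 → step 12: x=-0.192, v=-0.700, θ=-0.005, ω=0.531
apply F[12]=+2.206 → step 13: x=-0.205, v=-0.636, θ=0.005, ω=0.455
apply F[13]=+2.086 → step 14: x=-0.218, v=-0.578, θ=0.014, ω=0.388
apply F[14]=+1.971 → step 15: x=-0.229, v=-0.525, θ=0.021, ω=0.329
apply F[15]=+1.864 → step 16: x=-0.239, v=-0.477, θ=0.027, ω=0.277
apply F[16]=+1.765 → step 17: x=-0.248, v=-0.432, θ=0.032, ω=0.232
apply F[17]=+1.674 → step 18: x=-0.256, v=-0.392, θ=0.036, ω=0.192
apply F[18]=+1.590 → step 19: x=-0.263, v=-0.355, θ=0.040, ω=0.157
apply F[19]=+1.511 → step 20: x=-0.270, v=-0.321, θ=0.043, ω=0.126
apply F[20]=+1.438 → step 21: x=-0.276, v=-0.290, θ=0.045, ω=0.099
apply F[21]=+1.369 → step 22: x=-0.282, v=-0.261, θ=0.047, ω=0.076
apply F[22]=+1.304 → step 23: x=-0.287, v=-0.235, θ=0.048, ω=0.055
apply F[23]=+1.244 → step 24: x=-0.291, v=-0.210, θ=0.049, ω=0.037
apply F[24]=+1.187 → step 25: x=-0.295, v=-0.188, θ=0.049, ω=0.022
apply F[25]=+1.133 → step 26: x=-0.299, v=-0.167, θ=0.050, ω=0.008
apply F[26]=+1.083 → step 27: x=-0.302, v=-0.147, θ=0.050, ω=-0.003
apply F[27]=+1.035 → step 28: x=-0.305, v=-0.129, θ=0.050, ω=-0.013
apply F[28]=+0.990 → step 29: x=-0.307, v=-0.112, θ=0.049, ω=-0.022
apply F[29]=+0.947 → step 30: x=-0.309, v=-0.097, θ=0.049, ω=-0.029
apply F[30]=+0.906 → step 31: x=-0.311, v=-0.082, θ=0.048, ω=-0.035
apply F[31]=+0.867 → step 32: x=-0.312, v=-0.068, θ=0.047, ω=-0.040
Max |angle| over trajectory = 0.184 rad = 10.5°.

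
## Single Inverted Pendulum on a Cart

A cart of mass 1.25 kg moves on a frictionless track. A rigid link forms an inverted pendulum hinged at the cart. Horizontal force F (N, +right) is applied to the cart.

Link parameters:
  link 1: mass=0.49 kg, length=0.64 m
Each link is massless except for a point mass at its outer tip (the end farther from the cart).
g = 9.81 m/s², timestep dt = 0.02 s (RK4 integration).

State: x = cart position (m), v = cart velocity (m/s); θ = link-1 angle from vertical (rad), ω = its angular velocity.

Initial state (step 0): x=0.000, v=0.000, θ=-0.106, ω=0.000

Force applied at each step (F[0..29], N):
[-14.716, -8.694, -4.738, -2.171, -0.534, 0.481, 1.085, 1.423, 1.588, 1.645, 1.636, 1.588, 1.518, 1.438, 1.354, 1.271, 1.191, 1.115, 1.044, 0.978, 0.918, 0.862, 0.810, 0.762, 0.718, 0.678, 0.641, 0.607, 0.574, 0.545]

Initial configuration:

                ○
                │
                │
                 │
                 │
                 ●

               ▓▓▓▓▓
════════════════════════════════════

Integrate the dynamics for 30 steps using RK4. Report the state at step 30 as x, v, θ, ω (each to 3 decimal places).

Answer: x=-0.139, v=-0.047, θ=0.024, ω=-0.017

Derivation:
apply F[0]=-14.716 → step 1: x=-0.002, v=-0.226, θ=-0.103, ω=0.320
apply F[1]=-8.694 → step 2: x=-0.008, v=-0.358, θ=-0.095, ω=0.493
apply F[2]=-4.738 → step 3: x=-0.016, v=-0.426, θ=-0.084, ω=0.573
apply F[3]=-2.171 → step 4: x=-0.025, v=-0.455, θ=-0.072, ω=0.594
apply F[4]=-0.534 → step 5: x=-0.034, v=-0.459, θ=-0.061, ω=0.579
apply F[5]=+0.481 → step 6: x=-0.043, v=-0.447, θ=-0.049, ω=0.544
apply F[6]=+1.085 → step 7: x=-0.052, v=-0.426, θ=-0.039, ω=0.498
apply F[7]=+1.423 → step 8: x=-0.060, v=-0.401, θ=-0.030, ω=0.448
apply F[8]=+1.588 → step 9: x=-0.068, v=-0.374, θ=-0.021, ω=0.398
apply F[9]=+1.645 → step 10: x=-0.075, v=-0.346, θ=-0.014, ω=0.349
apply F[10]=+1.636 → step 11: x=-0.082, v=-0.319, θ=-0.007, ω=0.304
apply F[11]=+1.588 → step 12: x=-0.088, v=-0.293, θ=-0.001, ω=0.263
apply F[12]=+1.518 → step 13: x=-0.093, v=-0.269, θ=0.003, ω=0.225
apply F[13]=+1.438 → step 14: x=-0.098, v=-0.247, θ=0.008, ω=0.191
apply F[14]=+1.354 → step 15: x=-0.103, v=-0.226, θ=0.011, ω=0.162
apply F[15]=+1.271 → step 16: x=-0.108, v=-0.206, θ=0.014, ω=0.135
apply F[16]=+1.191 → step 17: x=-0.111, v=-0.188, θ=0.017, ω=0.112
apply F[17]=+1.115 → step 18: x=-0.115, v=-0.172, θ=0.019, ω=0.092
apply F[18]=+1.044 → step 19: x=-0.118, v=-0.157, θ=0.020, ω=0.074
apply F[19]=+0.978 → step 20: x=-0.121, v=-0.143, θ=0.022, ω=0.058
apply F[20]=+0.918 → step 21: x=-0.124, v=-0.130, θ=0.023, ω=0.045
apply F[21]=+0.862 → step 22: x=-0.127, v=-0.118, θ=0.023, ω=0.033
apply F[22]=+0.810 → step 23: x=-0.129, v=-0.107, θ=0.024, ω=0.023
apply F[23]=+0.762 → step 24: x=-0.131, v=-0.096, θ=0.024, ω=0.014
apply F[24]=+0.718 → step 25: x=-0.133, v=-0.087, θ=0.025, ω=0.007
apply F[25]=+0.678 → step 26: x=-0.134, v=-0.078, θ=0.025, ω=0.000
apply F[26]=+0.641 → step 27: x=-0.136, v=-0.069, θ=0.025, ω=-0.005
apply F[27]=+0.607 → step 28: x=-0.137, v=-0.061, θ=0.024, ω=-0.010
apply F[28]=+0.574 → step 29: x=-0.138, v=-0.054, θ=0.024, ω=-0.014
apply F[29]=+0.545 → step 30: x=-0.139, v=-0.047, θ=0.024, ω=-0.017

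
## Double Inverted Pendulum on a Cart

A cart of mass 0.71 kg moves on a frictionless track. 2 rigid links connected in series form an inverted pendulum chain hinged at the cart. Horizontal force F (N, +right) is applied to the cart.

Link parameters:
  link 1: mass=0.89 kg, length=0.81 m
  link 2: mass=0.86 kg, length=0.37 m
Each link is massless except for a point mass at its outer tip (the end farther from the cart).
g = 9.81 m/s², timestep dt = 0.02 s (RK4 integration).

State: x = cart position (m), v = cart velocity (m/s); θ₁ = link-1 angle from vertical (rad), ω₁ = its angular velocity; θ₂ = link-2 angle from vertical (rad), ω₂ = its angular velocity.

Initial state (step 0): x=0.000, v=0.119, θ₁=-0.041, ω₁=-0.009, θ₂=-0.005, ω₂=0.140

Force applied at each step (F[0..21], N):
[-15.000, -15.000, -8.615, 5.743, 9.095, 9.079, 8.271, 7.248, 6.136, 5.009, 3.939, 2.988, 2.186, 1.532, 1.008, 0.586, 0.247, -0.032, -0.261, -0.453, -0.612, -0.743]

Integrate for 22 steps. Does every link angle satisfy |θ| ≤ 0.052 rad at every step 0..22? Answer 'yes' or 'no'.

Answer: no

Derivation:
apply F[0]=-15.000 → step 1: x=-0.002, v=-0.283, θ₁=-0.036, ω₁=0.468, θ₂=-0.002, ω₂=0.180
apply F[1]=-15.000 → step 2: x=-0.011, v=-0.691, θ₁=-0.022, ω₁=0.957, θ₂=0.002, ω₂=0.212
apply F[2]=-8.615 → step 3: x=-0.028, v=-0.928, θ₁=-0.000, ω₁=1.244, θ₂=0.007, ω₂=0.228
apply F[3]=+5.743 → step 4: x=-0.045, v=-0.771, θ₁=0.023, ω₁=1.054, θ₂=0.011, ω₂=0.225
apply F[4]=+9.095 → step 5: x=-0.058, v=-0.530, θ₁=0.041, ω₁=0.768, θ₂=0.015, ω₂=0.206
apply F[5]=+9.079 → step 6: x=-0.066, v=-0.298, θ₁=0.054, ω₁=0.501, θ₂=0.019, ω₂=0.174
apply F[6]=+8.271 → step 7: x=-0.070, v=-0.094, θ₁=0.061, ω₁=0.273, θ₂=0.022, ω₂=0.134
apply F[7]=+7.248 → step 8: x=-0.070, v=0.078, θ₁=0.065, ω₁=0.086, θ₂=0.025, ω₂=0.090
apply F[8]=+6.136 → step 9: x=-0.067, v=0.218, θ₁=0.065, ω₁=-0.061, θ₂=0.026, ω₂=0.047
apply F[9]=+5.009 → step 10: x=-0.061, v=0.327, θ₁=0.063, ω₁=-0.171, θ₂=0.027, ω₂=0.006
apply F[10]=+3.939 → step 11: x=-0.054, v=0.408, θ₁=0.059, ω₁=-0.248, θ₂=0.026, ω₂=-0.030
apply F[11]=+2.988 → step 12: x=-0.045, v=0.465, θ₁=0.053, ω₁=-0.297, θ₂=0.025, ω₂=-0.062
apply F[12]=+2.186 → step 13: x=-0.036, v=0.502, θ₁=0.047, ω₁=-0.325, θ₂=0.024, ω₂=-0.089
apply F[13]=+1.532 → step 14: x=-0.026, v=0.524, θ₁=0.040, ω₁=-0.337, θ₂=0.022, ω₂=-0.110
apply F[14]=+1.008 → step 15: x=-0.015, v=0.535, θ₁=0.034, ω₁=-0.338, θ₂=0.019, ω₂=-0.127
apply F[15]=+0.586 → step 16: x=-0.004, v=0.537, θ₁=0.027, ω₁=-0.330, θ₂=0.017, ω₂=-0.140
apply F[16]=+0.247 → step 17: x=0.006, v=0.532, θ₁=0.020, ω₁=-0.317, θ₂=0.014, ω₂=-0.148
apply F[17]=-0.032 → step 18: x=0.017, v=0.523, θ₁=0.014, ω₁=-0.300, θ₂=0.011, ω₂=-0.153
apply F[18]=-0.261 → step 19: x=0.027, v=0.510, θ₁=0.009, ω₁=-0.281, θ₂=0.008, ω₂=-0.156
apply F[19]=-0.453 → step 20: x=0.037, v=0.495, θ₁=0.003, ω₁=-0.260, θ₂=0.005, ω₂=-0.155
apply F[20]=-0.612 → step 21: x=0.047, v=0.477, θ₁=-0.002, ω₁=-0.239, θ₂=0.002, ω₂=-0.153
apply F[21]=-0.743 → step 22: x=0.056, v=0.458, θ₁=-0.006, ω₁=-0.218, θ₂=-0.001, ω₂=-0.148
Max |angle| over trajectory = 0.065 rad; bound = 0.052 → exceeded.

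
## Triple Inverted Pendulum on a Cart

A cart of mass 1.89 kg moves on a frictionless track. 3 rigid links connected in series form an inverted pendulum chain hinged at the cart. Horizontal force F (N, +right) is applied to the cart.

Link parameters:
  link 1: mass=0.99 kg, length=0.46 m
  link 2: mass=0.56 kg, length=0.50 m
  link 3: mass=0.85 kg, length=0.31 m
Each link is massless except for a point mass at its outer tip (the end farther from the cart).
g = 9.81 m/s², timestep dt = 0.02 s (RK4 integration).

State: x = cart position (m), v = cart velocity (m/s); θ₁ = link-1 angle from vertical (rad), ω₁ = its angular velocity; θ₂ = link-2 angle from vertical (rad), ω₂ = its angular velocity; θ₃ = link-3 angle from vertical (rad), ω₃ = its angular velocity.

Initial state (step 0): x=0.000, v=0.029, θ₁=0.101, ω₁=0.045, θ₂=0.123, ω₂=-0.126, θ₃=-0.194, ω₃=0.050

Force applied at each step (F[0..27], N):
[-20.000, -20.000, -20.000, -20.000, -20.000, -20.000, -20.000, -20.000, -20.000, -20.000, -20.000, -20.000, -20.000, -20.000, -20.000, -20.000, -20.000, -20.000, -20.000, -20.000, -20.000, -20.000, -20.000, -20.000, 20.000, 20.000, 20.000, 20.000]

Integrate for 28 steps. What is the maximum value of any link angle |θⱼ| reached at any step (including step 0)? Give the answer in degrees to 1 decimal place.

Answer: 163.3°

Derivation:
apply F[0]=-20.000 → step 1: x=-0.002, v=-0.203, θ₁=0.107, ω₁=0.582, θ₂=0.122, ω₂=0.021, θ₃=-0.197, ω₃=-0.325
apply F[1]=-20.000 → step 2: x=-0.008, v=-0.436, θ₁=0.124, ω₁=1.131, θ₂=0.124, ω₂=0.154, θ₃=-0.207, ω₃=-0.683
apply F[2]=-20.000 → step 3: x=-0.019, v=-0.671, θ₁=0.153, ω₁=1.698, θ₂=0.128, ω₂=0.259, θ₃=-0.224, ω₃=-1.009
apply F[3]=-20.000 → step 4: x=-0.035, v=-0.904, θ₁=0.192, ω₁=2.283, θ₂=0.134, ω₂=0.330, θ₃=-0.247, ω₃=-1.278
apply F[4]=-20.000 → step 5: x=-0.055, v=-1.134, θ₁=0.244, ω₁=2.877, θ₂=0.141, ω₂=0.362, θ₃=-0.274, ω₃=-1.462
apply F[5]=-20.000 → step 6: x=-0.080, v=-1.355, θ₁=0.307, ω₁=3.463, θ₂=0.148, ω₂=0.363, θ₃=-0.305, ω₃=-1.533
apply F[6]=-20.000 → step 7: x=-0.109, v=-1.560, θ₁=0.382, ω₁=4.016, θ₂=0.155, ω₂=0.350, θ₃=-0.335, ω₃=-1.473
apply F[7]=-20.000 → step 8: x=-0.143, v=-1.743, θ₁=0.468, ω₁=4.516, θ₂=0.162, ω₂=0.351, θ₃=-0.363, ω₃=-1.284
apply F[8]=-20.000 → step 9: x=-0.179, v=-1.901, θ₁=0.563, ω₁=4.948, θ₂=0.170, ω₂=0.394, θ₃=-0.386, ω₃=-0.986
apply F[9]=-20.000 → step 10: x=-0.218, v=-2.032, θ₁=0.665, ω₁=5.313, θ₂=0.178, ω₂=0.501, θ₃=-0.402, ω₃=-0.610
apply F[10]=-20.000 → step 11: x=-0.260, v=-2.136, θ₁=0.775, ω₁=5.616, θ₂=0.190, ω₂=0.687, θ₃=-0.410, ω₃=-0.187
apply F[11]=-20.000 → step 12: x=-0.304, v=-2.215, θ₁=0.890, ω₁=5.871, θ₂=0.206, ω₂=0.954, θ₃=-0.409, ω₃=0.260
apply F[12]=-20.000 → step 13: x=-0.349, v=-2.272, θ₁=1.009, ω₁=6.091, θ₂=0.229, ω₂=1.300, θ₃=-0.399, ω₃=0.717
apply F[13]=-20.000 → step 14: x=-0.394, v=-2.308, θ₁=1.133, ω₁=6.284, θ₂=0.259, ω₂=1.720, θ₃=-0.380, ω₃=1.179
apply F[14]=-20.000 → step 15: x=-0.441, v=-2.325, θ₁=1.260, ω₁=6.456, θ₂=0.298, ω₂=2.206, θ₃=-0.352, ω₃=1.651
apply F[15]=-20.000 → step 16: x=-0.487, v=-2.323, θ₁=1.391, ω₁=6.609, θ₂=0.348, ω₂=2.752, θ₃=-0.314, ω₃=2.144
apply F[16]=-20.000 → step 17: x=-0.534, v=-2.305, θ₁=1.525, ω₁=6.740, θ₂=0.408, ω₂=3.347, θ₃=-0.266, ω₃=2.675
apply F[17]=-20.000 → step 18: x=-0.579, v=-2.274, θ₁=1.661, ω₁=6.841, θ₂=0.482, ω₂=3.981, θ₃=-0.207, ω₃=3.268
apply F[18]=-20.000 → step 19: x=-0.624, v=-2.232, θ₁=1.798, ω₁=6.898, θ₂=0.568, ω₂=4.640, θ₃=-0.135, ω₃=3.948
apply F[19]=-20.000 → step 20: x=-0.669, v=-2.184, θ₁=1.936, ω₁=6.891, θ₂=0.667, ω₂=5.304, θ₃=-0.048, ω₃=4.749
apply F[20]=-20.000 → step 21: x=-0.712, v=-2.138, θ₁=2.073, ω₁=6.793, θ₂=0.780, ω₂=5.945, θ₃=0.056, ω₃=5.701
apply F[21]=-20.000 → step 22: x=-0.754, v=-2.100, θ₁=2.207, ω₁=6.567, θ₂=0.905, ω₂=6.525, θ₃=0.181, ω₃=6.836
apply F[22]=-20.000 → step 23: x=-0.796, v=-2.079, θ₁=2.335, ω₁=6.174, θ₂=1.040, ω₂=6.991, θ₃=0.331, ω₃=8.175
apply F[23]=-20.000 → step 24: x=-0.838, v=-2.082, θ₁=2.452, ω₁=5.572, θ₂=1.183, ω₂=7.289, θ₃=0.510, ω₃=9.724
apply F[24]=+20.000 → step 25: x=-0.876, v=-1.751, θ₁=2.563, ω₁=5.446, θ₂=1.327, ω₂=7.056, θ₃=0.720, ω₃=11.309
apply F[25]=+20.000 → step 26: x=-0.908, v=-1.420, θ₁=2.669, ω₁=5.154, θ₂=1.465, ω₂=6.801, θ₃=0.963, ω₃=12.972
apply F[26]=+20.000 → step 27: x=-0.933, v=-1.096, θ₁=2.767, ω₁=4.594, θ₂=1.599, ω₂=6.624, θ₃=1.239, ω₃=14.602
apply F[27]=+20.000 → step 28: x=-0.951, v=-0.782, θ₁=2.851, ω₁=3.674, θ₂=1.732, ω₂=6.770, θ₃=1.545, ω₃=15.923
Max |angle| over trajectory = 2.851 rad = 163.3°.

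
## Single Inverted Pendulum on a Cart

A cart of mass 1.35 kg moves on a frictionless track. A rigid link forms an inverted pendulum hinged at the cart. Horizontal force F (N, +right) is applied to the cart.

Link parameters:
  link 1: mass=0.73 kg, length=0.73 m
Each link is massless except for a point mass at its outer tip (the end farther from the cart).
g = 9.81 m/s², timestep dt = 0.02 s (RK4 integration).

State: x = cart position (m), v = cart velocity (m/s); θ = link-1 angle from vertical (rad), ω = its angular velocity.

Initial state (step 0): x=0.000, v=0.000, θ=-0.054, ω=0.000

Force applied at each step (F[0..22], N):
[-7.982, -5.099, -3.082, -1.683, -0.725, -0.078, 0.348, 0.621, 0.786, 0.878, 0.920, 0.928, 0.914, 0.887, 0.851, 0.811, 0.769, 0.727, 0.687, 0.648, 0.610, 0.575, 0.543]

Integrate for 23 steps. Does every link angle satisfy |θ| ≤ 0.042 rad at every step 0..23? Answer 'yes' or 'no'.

Answer: no

Derivation:
apply F[0]=-7.982 → step 1: x=-0.001, v=-0.112, θ=-0.053, ω=0.139
apply F[1]=-5.099 → step 2: x=-0.004, v=-0.182, θ=-0.049, ω=0.222
apply F[2]=-3.082 → step 3: x=-0.008, v=-0.223, θ=-0.044, ω=0.265
apply F[3]=-1.683 → step 4: x=-0.013, v=-0.244, θ=-0.039, ω=0.282
apply F[4]=-0.725 → step 5: x=-0.018, v=-0.251, θ=-0.033, ω=0.282
apply F[5]=-0.078 → step 6: x=-0.023, v=-0.249, θ=-0.028, ω=0.271
apply F[6]=+0.348 → step 7: x=-0.028, v=-0.241, θ=-0.022, ω=0.253
apply F[7]=+0.621 → step 8: x=-0.032, v=-0.230, θ=-0.017, ω=0.233
apply F[8]=+0.786 → step 9: x=-0.037, v=-0.216, θ=-0.013, ω=0.210
apply F[9]=+0.878 → step 10: x=-0.041, v=-0.202, θ=-0.009, ω=0.188
apply F[10]=+0.920 → step 11: x=-0.045, v=-0.188, θ=-0.005, ω=0.166
apply F[11]=+0.928 → step 12: x=-0.048, v=-0.174, θ=-0.002, ω=0.146
apply F[12]=+0.914 → step 13: x=-0.052, v=-0.160, θ=0.000, ω=0.127
apply F[13]=+0.887 → step 14: x=-0.055, v=-0.147, θ=0.003, ω=0.109
apply F[14]=+0.851 → step 15: x=-0.058, v=-0.135, θ=0.005, ω=0.094
apply F[15]=+0.811 → step 16: x=-0.060, v=-0.123, θ=0.006, ω=0.080
apply F[16]=+0.769 → step 17: x=-0.063, v=-0.113, θ=0.008, ω=0.067
apply F[17]=+0.727 → step 18: x=-0.065, v=-0.103, θ=0.009, ω=0.056
apply F[18]=+0.687 → step 19: x=-0.067, v=-0.094, θ=0.010, ω=0.046
apply F[19]=+0.648 → step 20: x=-0.069, v=-0.085, θ=0.011, ω=0.037
apply F[20]=+0.610 → step 21: x=-0.070, v=-0.077, θ=0.012, ω=0.029
apply F[21]=+0.575 → step 22: x=-0.072, v=-0.070, θ=0.012, ω=0.023
apply F[22]=+0.543 → step 23: x=-0.073, v=-0.063, θ=0.013, ω=0.017
Max |angle| over trajectory = 0.054 rad; bound = 0.042 → exceeded.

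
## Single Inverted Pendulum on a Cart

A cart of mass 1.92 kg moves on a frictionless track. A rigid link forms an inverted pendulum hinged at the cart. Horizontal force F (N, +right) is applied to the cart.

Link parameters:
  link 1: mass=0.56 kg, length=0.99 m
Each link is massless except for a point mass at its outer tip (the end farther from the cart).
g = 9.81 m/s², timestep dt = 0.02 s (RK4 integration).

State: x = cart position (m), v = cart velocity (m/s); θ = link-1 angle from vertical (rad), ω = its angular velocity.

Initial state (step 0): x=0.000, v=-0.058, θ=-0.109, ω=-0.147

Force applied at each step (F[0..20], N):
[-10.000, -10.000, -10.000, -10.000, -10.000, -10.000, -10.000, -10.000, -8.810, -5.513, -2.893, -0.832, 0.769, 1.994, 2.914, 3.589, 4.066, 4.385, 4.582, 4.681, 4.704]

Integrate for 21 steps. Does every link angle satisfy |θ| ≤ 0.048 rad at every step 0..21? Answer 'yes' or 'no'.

Answer: no

Derivation:
apply F[0]=-10.000 → step 1: x=-0.002, v=-0.156, θ=-0.111, ω=-0.071
apply F[1]=-10.000 → step 2: x=-0.006, v=-0.253, θ=-0.112, ω=0.005
apply F[2]=-10.000 → step 3: x=-0.012, v=-0.351, θ=-0.111, ω=0.081
apply F[3]=-10.000 → step 4: x=-0.020, v=-0.448, θ=-0.109, ω=0.157
apply F[4]=-10.000 → step 5: x=-0.030, v=-0.546, θ=-0.105, ω=0.234
apply F[5]=-10.000 → step 6: x=-0.042, v=-0.644, θ=-0.099, ω=0.312
apply F[6]=-10.000 → step 7: x=-0.056, v=-0.743, θ=-0.092, ω=0.393
apply F[7]=-10.000 → step 8: x=-0.072, v=-0.842, θ=-0.084, ω=0.475
apply F[8]=-8.810 → step 9: x=-0.089, v=-0.929, θ=-0.073, ω=0.547
apply F[9]=-5.513 → step 10: x=-0.109, v=-0.982, θ=-0.062, ω=0.588
apply F[10]=-2.893 → step 11: x=-0.129, v=-1.010, θ=-0.050, ω=0.604
apply F[11]=-0.832 → step 12: x=-0.149, v=-1.016, θ=-0.038, ω=0.601
apply F[12]=+0.769 → step 13: x=-0.169, v=-1.006, θ=-0.026, ω=0.585
apply F[13]=+1.994 → step 14: x=-0.189, v=-0.984, θ=-0.015, ω=0.559
apply F[14]=+2.914 → step 15: x=-0.208, v=-0.953, θ=-0.004, ω=0.526
apply F[15]=+3.589 → step 16: x=-0.227, v=-0.916, θ=0.006, ω=0.489
apply F[16]=+4.066 → step 17: x=-0.245, v=-0.874, θ=0.016, ω=0.449
apply F[17]=+4.385 → step 18: x=-0.262, v=-0.830, θ=0.024, ω=0.408
apply F[18]=+4.582 → step 19: x=-0.278, v=-0.783, θ=0.032, ω=0.367
apply F[19]=+4.681 → step 20: x=-0.293, v=-0.737, θ=0.039, ω=0.327
apply F[20]=+4.704 → step 21: x=-0.307, v=-0.690, θ=0.045, ω=0.288
Max |angle| over trajectory = 0.112 rad; bound = 0.048 → exceeded.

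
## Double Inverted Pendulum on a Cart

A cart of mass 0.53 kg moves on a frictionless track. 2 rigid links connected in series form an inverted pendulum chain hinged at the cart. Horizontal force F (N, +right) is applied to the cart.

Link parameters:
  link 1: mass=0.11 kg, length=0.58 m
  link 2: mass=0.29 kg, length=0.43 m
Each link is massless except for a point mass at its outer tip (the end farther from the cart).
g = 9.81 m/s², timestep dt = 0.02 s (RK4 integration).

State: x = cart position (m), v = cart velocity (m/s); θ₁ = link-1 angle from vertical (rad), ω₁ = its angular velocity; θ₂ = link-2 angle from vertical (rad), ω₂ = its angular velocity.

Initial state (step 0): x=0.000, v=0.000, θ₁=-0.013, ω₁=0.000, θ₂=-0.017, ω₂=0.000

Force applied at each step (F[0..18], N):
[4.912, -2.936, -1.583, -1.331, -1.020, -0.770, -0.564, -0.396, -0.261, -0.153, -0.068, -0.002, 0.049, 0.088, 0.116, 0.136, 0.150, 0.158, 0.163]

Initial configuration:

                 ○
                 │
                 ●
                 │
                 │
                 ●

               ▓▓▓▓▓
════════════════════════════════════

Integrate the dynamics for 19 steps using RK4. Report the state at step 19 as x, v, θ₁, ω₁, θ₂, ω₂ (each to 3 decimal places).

apply F[0]=+4.912 → step 1: x=0.002, v=0.187, θ₁=-0.016, ω₁=-0.325, θ₂=-0.017, ω₂=-0.005
apply F[1]=-2.936 → step 2: x=0.005, v=0.079, θ₁=-0.021, ω₁=-0.147, θ₂=-0.017, ω₂=-0.002
apply F[2]=-1.583 → step 3: x=0.006, v=0.023, θ₁=-0.023, ω₁=-0.062, θ₂=-0.017, ω₂=0.007
apply F[3]=-1.331 → step 4: x=0.006, v=-0.024, θ₁=-0.024, ω₁=0.005, θ₂=-0.017, ω₂=0.017
apply F[4]=-1.020 → step 5: x=0.005, v=-0.059, θ₁=-0.023, ω₁=0.051, θ₂=-0.016, ω₂=0.029
apply F[5]=-0.770 → step 6: x=0.003, v=-0.084, θ₁=-0.022, ω₁=0.082, θ₂=-0.016, ω₂=0.039
apply F[6]=-0.564 → step 7: x=0.001, v=-0.103, θ₁=-0.020, ω₁=0.102, θ₂=-0.015, ω₂=0.048
apply F[7]=-0.396 → step 8: x=-0.001, v=-0.115, θ₁=-0.018, ω₁=0.112, θ₂=-0.014, ω₂=0.056
apply F[8]=-0.261 → step 9: x=-0.003, v=-0.122, θ₁=-0.015, ω₁=0.117, θ₂=-0.013, ω₂=0.061
apply F[9]=-0.153 → step 10: x=-0.006, v=-0.126, θ₁=-0.013, ω₁=0.116, θ₂=-0.011, ω₂=0.065
apply F[10]=-0.068 → step 11: x=-0.008, v=-0.127, θ₁=-0.011, ω₁=0.112, θ₂=-0.010, ω₂=0.067
apply F[11]=-0.002 → step 12: x=-0.011, v=-0.125, θ₁=-0.009, ω₁=0.106, θ₂=-0.009, ω₂=0.068
apply F[12]=+0.049 → step 13: x=-0.013, v=-0.122, θ₁=-0.007, ω₁=0.099, θ₂=-0.007, ω₂=0.067
apply F[13]=+0.088 → step 14: x=-0.016, v=-0.118, θ₁=-0.005, ω₁=0.091, θ₂=-0.006, ω₂=0.066
apply F[14]=+0.116 → step 15: x=-0.018, v=-0.113, θ₁=-0.003, ω₁=0.082, θ₂=-0.005, ω₂=0.063
apply F[15]=+0.136 → step 16: x=-0.020, v=-0.108, θ₁=-0.001, ω₁=0.074, θ₂=-0.003, ω₂=0.060
apply F[16]=+0.150 → step 17: x=-0.022, v=-0.102, θ₁=-0.000, ω₁=0.066, θ₂=-0.002, ω₂=0.056
apply F[17]=+0.158 → step 18: x=-0.024, v=-0.096, θ₁=0.001, ω₁=0.058, θ₂=-0.001, ω₂=0.052
apply F[18]=+0.163 → step 19: x=-0.026, v=-0.090, θ₁=0.002, ω₁=0.050, θ₂=-0.000, ω₂=0.048

Answer: x=-0.026, v=-0.090, θ₁=0.002, ω₁=0.050, θ₂=-0.000, ω₂=0.048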